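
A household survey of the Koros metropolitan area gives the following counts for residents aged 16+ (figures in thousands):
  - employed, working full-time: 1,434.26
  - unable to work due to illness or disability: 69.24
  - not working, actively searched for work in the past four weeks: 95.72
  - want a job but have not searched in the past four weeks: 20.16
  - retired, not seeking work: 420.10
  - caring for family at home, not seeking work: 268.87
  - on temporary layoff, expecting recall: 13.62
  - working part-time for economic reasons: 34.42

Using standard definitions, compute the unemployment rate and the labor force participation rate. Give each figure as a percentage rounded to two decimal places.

Employed = 1,434.26 + 34.42 = 1,468.68 thousand (anyone who worked, including part-time for economic reasons, counts as employed).
Unemployed = 95.72 + 13.62 = 109.34 thousand (jobless and actively searching, or on temporary layoff).
Labor force = 1,468.68 + 109.34 = 1,578.02 thousand.
Not in labor force = 69.24 + 20.16 + 420.10 + 268.87 = 778.37 thousand (those not working and not actively searching are outside the labor force — including those who want a job but have given up searching).
Civilian working-age population = 1,578.02 + 778.37 = 2,356.39 thousand.
Unemployment rate = 109.34 / 1,578.02 = 6.93%.
Labor force participation rate = 1,578.02 / 2,356.39 = 66.97%.

Unemployment rate ≈ 6.93%; labor force participation rate ≈ 66.97%.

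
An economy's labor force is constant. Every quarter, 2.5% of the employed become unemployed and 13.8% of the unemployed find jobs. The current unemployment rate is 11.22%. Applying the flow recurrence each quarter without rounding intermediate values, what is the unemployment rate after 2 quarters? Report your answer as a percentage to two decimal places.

With a fixed labor force, u_{t+1} = u_t + s·(1−u_t) − f·u_t = u_t·(1−s−f) + s.
Here 1−s−f = 0.837 and s = 0.025.
u_1 = 0.112200 × 0.837 + 0.025 = 0.118911.
u_2 = 0.118911 × 0.837 + 0.025 = 0.124529.

Unemployment rate after two quarters ≈ 12.45%.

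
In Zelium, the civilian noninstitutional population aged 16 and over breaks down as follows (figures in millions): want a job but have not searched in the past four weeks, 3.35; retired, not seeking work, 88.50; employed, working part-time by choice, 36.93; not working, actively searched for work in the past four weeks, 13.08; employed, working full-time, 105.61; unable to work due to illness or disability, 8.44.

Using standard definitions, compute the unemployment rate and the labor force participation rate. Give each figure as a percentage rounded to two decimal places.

Employed = 36.93 + 105.61 = 142.54 million.
Unemployed = 13.08 million.
Labor force = 142.54 + 13.08 = 155.62 million.
Not in labor force = 3.35 + 88.50 + 8.44 = 100.29 million (those not working and not actively searching are outside the labor force — including those who want a job but have given up searching).
Civilian working-age population = 155.62 + 100.29 = 255.91 million.
Unemployment rate = 13.08 / 155.62 = 8.41%.
Labor force participation rate = 155.62 / 255.91 = 60.81%.

Unemployment rate ≈ 8.41%; labor force participation rate ≈ 60.81%.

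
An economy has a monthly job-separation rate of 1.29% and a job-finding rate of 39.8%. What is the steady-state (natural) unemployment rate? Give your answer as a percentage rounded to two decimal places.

At steady state the flows balance: s·E = f·U, so U/(E+U) = s/(s+f).
u* = 1.29 / (1.29 + 39.8) = 1.29 / 41.09 = 3.14%.

Steady-state unemployment rate ≈ 3.14%.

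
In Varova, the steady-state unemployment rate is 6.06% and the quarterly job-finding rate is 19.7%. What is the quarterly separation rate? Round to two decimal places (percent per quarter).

Separation rate ≈ 1.27% per quarter.

From u* = s/(s+f): s = u·f/(1−u).
s = 0.0606 × 19.7 / (1 − 0.0606) = 1.1938 / 0.9394 ≈ 1.27% per quarter.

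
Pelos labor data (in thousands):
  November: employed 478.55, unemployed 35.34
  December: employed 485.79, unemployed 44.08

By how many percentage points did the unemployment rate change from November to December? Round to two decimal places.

November: labor force = 478.55 + 35.34 = 513.89; u = 35.34/513.89 = 6.88%.
December: labor force = 485.79 + 44.08 = 529.87; u = 44.08/529.87 = 8.32%.
Change = 8.32% − 6.88% = +1.44 pp.

The unemployment rate changed by +1.44 percentage points.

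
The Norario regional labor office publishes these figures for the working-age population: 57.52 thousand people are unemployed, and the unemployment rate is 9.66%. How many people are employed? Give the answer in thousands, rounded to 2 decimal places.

Labor force = U / u = 57.52 / 0.0966 ≈ 595.45 thousand.
Employed = labor force − unemployed = 595.45 − 57.52 = 537.93 thousand.

About 537.93 thousand are employed.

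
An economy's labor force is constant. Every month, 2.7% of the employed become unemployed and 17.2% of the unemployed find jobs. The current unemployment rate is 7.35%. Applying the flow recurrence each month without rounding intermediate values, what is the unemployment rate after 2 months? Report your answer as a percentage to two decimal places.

With a fixed labor force, u_{t+1} = u_t + s·(1−u_t) − f·u_t = u_t·(1−s−f) + s.
Here 1−s−f = 0.801 and s = 0.027.
u_1 = 0.073500 × 0.801 + 0.027 = 0.085874.
u_2 = 0.085874 × 0.801 + 0.027 = 0.095785.

Unemployment rate after two months ≈ 9.58%.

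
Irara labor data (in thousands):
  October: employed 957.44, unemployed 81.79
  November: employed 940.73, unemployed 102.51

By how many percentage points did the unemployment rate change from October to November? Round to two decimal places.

The unemployment rate changed by +1.96 percentage points.

October: labor force = 957.44 + 81.79 = 1,039.23; u = 81.79/1,039.23 = 7.87%.
November: labor force = 940.73 + 102.51 = 1,043.24; u = 102.51/1,043.24 = 9.83%.
Change = 9.83% − 7.87% = +1.96 pp.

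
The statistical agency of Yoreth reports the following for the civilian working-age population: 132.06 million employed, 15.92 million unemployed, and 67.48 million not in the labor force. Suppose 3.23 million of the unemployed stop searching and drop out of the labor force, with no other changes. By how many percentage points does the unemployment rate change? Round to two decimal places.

The unemployment rate changes by −1.99 percentage points.

Initially, labor force = 132.06 + 15.92 = 147.98 million, so u = 15.92/147.98 = 10.76%.
After the change, unemployed and labor force both fall by 3.23 → E = 132.06, U = 12.69, labor force = 144.75 million.
New unemployment rate = 12.69 / 144.75 = 8.77%.
Change = 8.77% − 10.76% = −1.99 percentage points.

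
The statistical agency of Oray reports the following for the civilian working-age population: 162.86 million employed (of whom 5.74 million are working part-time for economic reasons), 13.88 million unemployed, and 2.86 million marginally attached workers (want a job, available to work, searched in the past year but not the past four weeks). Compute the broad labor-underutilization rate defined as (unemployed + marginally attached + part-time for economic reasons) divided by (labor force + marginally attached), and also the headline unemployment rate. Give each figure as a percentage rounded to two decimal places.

Broad underutilization rate ≈ 12.52%; headline unemployment rate ≈ 7.85%.

Labor force = 162.86 + 13.88 = 176.74 million.
Numerator = 13.88 + 2.86 + 5.74 = 22.48 million.
Denominator = 176.74 + 2.86 = 179.60 million.
Broad rate = 22.48 / 179.60 = 12.52%.
Headline unemployment rate = 13.88 / 176.74 = 7.85%.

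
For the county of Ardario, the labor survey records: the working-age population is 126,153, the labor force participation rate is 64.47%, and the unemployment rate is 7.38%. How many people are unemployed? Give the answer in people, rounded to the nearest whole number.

Labor force = 0.6447 × 126,153 = 81,331.
Unemployed = 0.0738 × 81,331 ≈ 6,002.

About 6,002 are unemployed.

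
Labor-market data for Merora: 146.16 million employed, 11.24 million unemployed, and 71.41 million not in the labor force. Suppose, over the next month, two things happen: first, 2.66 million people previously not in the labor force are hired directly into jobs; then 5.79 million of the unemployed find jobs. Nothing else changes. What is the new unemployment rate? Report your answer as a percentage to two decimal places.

New unemployment rate ≈ 3.40%.

Initially, labor force = 146.16 + 11.24 = 157.40 million, so u = 11.24/157.40 = 7.14%.
After the first change, employed and labor force both rise by 2.66; unemployed unchanged → E = 148.82, U = 11.24, labor force = 160.06 million.
After the second change, unemployed falls and employed rises by 5.79; labor force unchanged → E = 154.61, U = 5.45, labor force = 160.06 million.
New unemployment rate = 5.45 / 160.06 = 3.40%.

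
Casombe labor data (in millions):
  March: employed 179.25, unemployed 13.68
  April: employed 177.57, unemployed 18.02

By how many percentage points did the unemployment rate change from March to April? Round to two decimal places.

The unemployment rate changed by +2.12 percentage points.

March: labor force = 179.25 + 13.68 = 192.93; u = 13.68/192.93 = 7.09%.
April: labor force = 177.57 + 18.02 = 195.59; u = 18.02/195.59 = 9.21%.
Change = 9.21% − 7.09% = +2.12 pp.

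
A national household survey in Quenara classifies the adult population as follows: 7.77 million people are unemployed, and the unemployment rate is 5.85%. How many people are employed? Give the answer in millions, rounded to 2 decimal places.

About 125.05 million are employed.

Labor force = U / u = 7.77 / 0.0585 ≈ 132.82 million.
Employed = labor force − unemployed = 132.82 − 7.77 = 125.05 million.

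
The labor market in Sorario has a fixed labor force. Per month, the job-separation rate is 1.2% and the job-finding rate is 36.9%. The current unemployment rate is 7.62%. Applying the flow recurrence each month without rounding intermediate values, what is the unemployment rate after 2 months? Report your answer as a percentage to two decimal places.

With a fixed labor force, u_{t+1} = u_t + s·(1−u_t) − f·u_t = u_t·(1−s−f) + s.
Here 1−s−f = 0.619 and s = 0.012.
u_1 = 0.076200 × 0.619 + 0.012 = 0.059168.
u_2 = 0.059168 × 0.619 + 0.012 = 0.048625.

Unemployment rate after two months ≈ 4.86%.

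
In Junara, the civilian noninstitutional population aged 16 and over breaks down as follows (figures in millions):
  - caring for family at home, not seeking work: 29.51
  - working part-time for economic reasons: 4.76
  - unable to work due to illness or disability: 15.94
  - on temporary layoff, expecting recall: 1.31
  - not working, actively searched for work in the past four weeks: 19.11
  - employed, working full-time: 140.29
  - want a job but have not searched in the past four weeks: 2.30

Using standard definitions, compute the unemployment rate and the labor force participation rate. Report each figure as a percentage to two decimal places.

Employed = 4.76 + 140.29 = 145.05 million (anyone who worked, including part-time for economic reasons, counts as employed).
Unemployed = 1.31 + 19.11 = 20.42 million (jobless and actively searching, or on temporary layoff).
Labor force = 145.05 + 20.42 = 165.47 million.
Not in labor force = 29.51 + 15.94 + 2.30 = 47.75 million (those not working and not actively searching are outside the labor force — including those who want a job but have given up searching).
Civilian working-age population = 165.47 + 47.75 = 213.22 million.
Unemployment rate = 20.42 / 165.47 = 12.34%.
Labor force participation rate = 165.47 / 213.22 = 77.61%.

Unemployment rate ≈ 12.34%; labor force participation rate ≈ 77.61%.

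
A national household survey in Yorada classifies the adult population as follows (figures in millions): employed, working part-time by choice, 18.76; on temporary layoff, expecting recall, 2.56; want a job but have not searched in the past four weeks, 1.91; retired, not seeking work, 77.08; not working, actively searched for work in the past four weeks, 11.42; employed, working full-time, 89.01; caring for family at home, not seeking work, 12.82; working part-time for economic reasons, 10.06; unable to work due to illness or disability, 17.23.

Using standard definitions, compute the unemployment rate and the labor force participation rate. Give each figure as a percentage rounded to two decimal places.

Unemployment rate ≈ 10.61%; labor force participation rate ≈ 54.73%.

Employed = 18.76 + 89.01 + 10.06 = 117.83 million (anyone who worked, including part-time for economic reasons, counts as employed).
Unemployed = 2.56 + 11.42 = 13.98 million (jobless and actively searching, or on temporary layoff).
Labor force = 117.83 + 13.98 = 131.81 million.
Not in labor force = 1.91 + 77.08 + 12.82 + 17.23 = 109.04 million (those not working and not actively searching are outside the labor force — including those who want a job but have given up searching).
Civilian working-age population = 131.81 + 109.04 = 240.85 million.
Unemployment rate = 13.98 / 131.81 = 10.61%.
Labor force participation rate = 131.81 / 240.85 = 54.73%.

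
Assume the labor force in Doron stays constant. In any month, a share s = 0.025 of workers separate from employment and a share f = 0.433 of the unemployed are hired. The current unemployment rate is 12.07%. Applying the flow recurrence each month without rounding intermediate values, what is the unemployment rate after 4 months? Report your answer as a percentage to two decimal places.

Unemployment rate after four months ≈ 6.03%.

With a fixed labor force, u_{t+1} = u_t + s·(1−u_t) − f·u_t = u_t·(1−s−f) + s.
Here 1−s−f = 0.542 and s = 0.025.
u_1 = 0.120700 × 0.542 + 0.025 = 0.090419.
u_2 = 0.090419 × 0.542 + 0.025 = 0.074007.
u_3 = 0.074007 × 0.542 + 0.025 = 0.065112.
u_4 = 0.065112 × 0.542 + 0.025 = 0.060291.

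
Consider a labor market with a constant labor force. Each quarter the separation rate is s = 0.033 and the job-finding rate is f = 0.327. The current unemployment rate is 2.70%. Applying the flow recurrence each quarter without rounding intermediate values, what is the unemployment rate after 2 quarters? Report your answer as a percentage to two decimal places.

Unemployment rate after two quarters ≈ 6.52%.

With a fixed labor force, u_{t+1} = u_t + s·(1−u_t) − f·u_t = u_t·(1−s−f) + s.
Here 1−s−f = 0.640 and s = 0.033.
u_1 = 0.027000 × 0.640 + 0.033 = 0.050280.
u_2 = 0.050280 × 0.640 + 0.033 = 0.065179.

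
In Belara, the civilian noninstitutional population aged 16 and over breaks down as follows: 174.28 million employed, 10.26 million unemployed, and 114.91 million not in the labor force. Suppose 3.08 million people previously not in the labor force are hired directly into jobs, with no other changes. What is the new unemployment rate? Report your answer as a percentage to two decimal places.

Initially, labor force = 174.28 + 10.26 = 184.54 million, so u = 10.26/184.54 = 5.56%.
After the change, employed and labor force both rise by 3.08; unemployed unchanged → E = 177.36, U = 10.26, labor force = 187.62 million.
New unemployment rate = 10.26 / 187.62 = 5.47%.

New unemployment rate ≈ 5.47%.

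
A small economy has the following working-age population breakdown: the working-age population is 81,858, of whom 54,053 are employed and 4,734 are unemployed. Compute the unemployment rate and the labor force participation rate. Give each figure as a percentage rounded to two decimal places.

Labor force = employed + unemployed = 54,053 + 4,734 = 58,787.
Unemployment rate = 4,734 / 58,787 = 8.05%.
Labor force participation rate = 58,787 / 81,858 = 71.82%.

Unemployment rate ≈ 8.05%; labor force participation rate ≈ 71.82%.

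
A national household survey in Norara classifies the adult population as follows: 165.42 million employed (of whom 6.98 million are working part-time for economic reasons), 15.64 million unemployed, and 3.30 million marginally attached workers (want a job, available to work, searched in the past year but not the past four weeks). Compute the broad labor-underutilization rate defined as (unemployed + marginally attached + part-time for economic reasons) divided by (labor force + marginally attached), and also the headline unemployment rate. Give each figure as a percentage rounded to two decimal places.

Broad underutilization rate ≈ 14.06%; headline unemployment rate ≈ 8.64%.

Labor force = 165.42 + 15.64 = 181.06 million.
Numerator = 15.64 + 3.30 + 6.98 = 25.92 million.
Denominator = 181.06 + 3.30 = 184.36 million.
Broad rate = 25.92 / 184.36 = 14.06%.
Headline unemployment rate = 15.64 / 181.06 = 8.64%.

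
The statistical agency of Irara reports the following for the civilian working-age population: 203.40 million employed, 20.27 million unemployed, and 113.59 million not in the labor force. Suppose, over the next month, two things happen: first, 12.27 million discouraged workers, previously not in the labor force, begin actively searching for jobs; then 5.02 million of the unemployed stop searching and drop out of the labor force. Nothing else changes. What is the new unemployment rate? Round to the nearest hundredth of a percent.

New unemployment rate ≈ 11.92%.

Initially, labor force = 203.40 + 20.27 = 223.67 million, so u = 20.27/223.67 = 9.06%.
After the first change, unemployed and labor force both rise by 12.27 → E = 203.40, U = 32.54, labor force = 235.94 million.
After the second change, unemployed and labor force both fall by 5.02 → E = 203.40, U = 27.52, labor force = 230.92 million.
New unemployment rate = 27.52 / 230.92 = 11.92%.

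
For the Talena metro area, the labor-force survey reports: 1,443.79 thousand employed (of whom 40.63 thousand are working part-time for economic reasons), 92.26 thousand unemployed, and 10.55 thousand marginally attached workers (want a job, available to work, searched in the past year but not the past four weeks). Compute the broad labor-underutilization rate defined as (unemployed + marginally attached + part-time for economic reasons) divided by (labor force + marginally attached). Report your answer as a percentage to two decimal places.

Labor force = 1,443.79 + 92.26 = 1,536.05 thousand.
Numerator = 92.26 + 10.55 + 40.63 = 143.44 thousand.
Denominator = 1,536.05 + 10.55 = 1,546.60 thousand.
Broad rate = 143.44 / 1,546.60 = 9.27%.

Broad underutilization rate ≈ 9.27%.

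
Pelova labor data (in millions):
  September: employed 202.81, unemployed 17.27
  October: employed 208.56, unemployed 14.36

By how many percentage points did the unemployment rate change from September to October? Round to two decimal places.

The unemployment rate changed by −1.41 percentage points.

September: labor force = 202.81 + 17.27 = 220.08; u = 17.27/220.08 = 7.85%.
October: labor force = 208.56 + 14.36 = 222.92; u = 14.36/222.92 = 6.44%.
Change = 6.44% − 7.85% = −1.41 pp.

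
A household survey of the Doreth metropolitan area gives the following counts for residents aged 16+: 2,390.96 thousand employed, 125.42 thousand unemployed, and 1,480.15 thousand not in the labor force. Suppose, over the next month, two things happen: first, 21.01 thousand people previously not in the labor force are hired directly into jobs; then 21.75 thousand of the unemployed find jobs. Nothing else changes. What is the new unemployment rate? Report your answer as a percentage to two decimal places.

New unemployment rate ≈ 4.09%.

Initially, labor force = 2,390.96 + 125.42 = 2,516.38 thousand, so u = 125.42/2,516.38 = 4.98%.
After the first change, employed and labor force both rise by 21.01; unemployed unchanged → E = 2,411.97, U = 125.42, labor force = 2,537.39 thousand.
After the second change, unemployed falls and employed rises by 21.75; labor force unchanged → E = 2,433.72, U = 103.67, labor force = 2,537.39 thousand.
New unemployment rate = 103.67 / 2,537.39 = 4.09%.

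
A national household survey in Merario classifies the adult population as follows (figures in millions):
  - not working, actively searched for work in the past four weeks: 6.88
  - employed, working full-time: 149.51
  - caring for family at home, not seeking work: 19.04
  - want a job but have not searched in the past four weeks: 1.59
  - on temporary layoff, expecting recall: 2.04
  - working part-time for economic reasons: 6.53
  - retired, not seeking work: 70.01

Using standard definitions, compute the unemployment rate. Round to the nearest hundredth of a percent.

Employed = 149.51 + 6.53 = 156.04 million (anyone who worked, including part-time for economic reasons, counts as employed).
Unemployed = 6.88 + 2.04 = 8.92 million (jobless and actively searching, or on temporary layoff).
Labor force = 156.04 + 8.92 = 164.96 million.
Unemployment rate = 8.92 / 164.96 = 5.41%.

Unemployment rate ≈ 5.41%.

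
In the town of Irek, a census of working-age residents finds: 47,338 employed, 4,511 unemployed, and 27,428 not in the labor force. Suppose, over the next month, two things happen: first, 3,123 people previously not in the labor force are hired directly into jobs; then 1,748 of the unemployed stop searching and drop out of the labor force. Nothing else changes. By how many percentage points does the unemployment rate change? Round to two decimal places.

The unemployment rate changes by −3.51 percentage points.

Initially, labor force = 47,338 + 4,511 = 51,849, so u = 4,511/51,849 = 8.70%.
After the first change, employed and labor force both rise by 3,123; unemployed unchanged → E = 50,461, U = 4,511, labor force = 54,972.
After the second change, unemployed and labor force both fall by 1,748 → E = 50,461, U = 2,763, labor force = 53,224.
New unemployment rate = 2,763 / 53,224 = 5.19%.
Change = 5.19% − 8.70% = −3.51 percentage points.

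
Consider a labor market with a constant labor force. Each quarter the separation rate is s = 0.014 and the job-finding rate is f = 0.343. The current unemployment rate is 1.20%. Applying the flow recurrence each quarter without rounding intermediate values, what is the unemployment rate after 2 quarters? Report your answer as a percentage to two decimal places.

Unemployment rate after two quarters ≈ 2.80%.

With a fixed labor force, u_{t+1} = u_t + s·(1−u_t) − f·u_t = u_t·(1−s−f) + s.
Here 1−s−f = 0.643 and s = 0.014.
u_1 = 0.012000 × 0.643 + 0.014 = 0.021716.
u_2 = 0.021716 × 0.643 + 0.014 = 0.027963.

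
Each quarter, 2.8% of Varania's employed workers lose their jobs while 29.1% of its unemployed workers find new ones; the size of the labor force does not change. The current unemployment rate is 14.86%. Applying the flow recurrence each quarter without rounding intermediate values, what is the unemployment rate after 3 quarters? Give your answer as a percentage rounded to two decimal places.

With a fixed labor force, u_{t+1} = u_t + s·(1−u_t) − f·u_t = u_t·(1−s−f) + s.
Here 1−s−f = 0.681 and s = 0.028.
u_1 = 0.148600 × 0.681 + 0.028 = 0.129197.
u_2 = 0.129197 × 0.681 + 0.028 = 0.115983.
u_3 = 0.115983 × 0.681 + 0.028 = 0.106984.

Unemployment rate after three quarters ≈ 10.70%.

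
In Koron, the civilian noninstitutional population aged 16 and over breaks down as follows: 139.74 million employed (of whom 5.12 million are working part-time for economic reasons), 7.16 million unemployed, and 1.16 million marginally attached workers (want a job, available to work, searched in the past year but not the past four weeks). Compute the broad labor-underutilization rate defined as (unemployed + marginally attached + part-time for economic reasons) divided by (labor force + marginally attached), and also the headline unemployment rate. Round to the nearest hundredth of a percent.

Broad underutilization rate ≈ 9.08%; headline unemployment rate ≈ 4.87%.

Labor force = 139.74 + 7.16 = 146.90 million.
Numerator = 7.16 + 1.16 + 5.12 = 13.44 million.
Denominator = 146.90 + 1.16 = 148.06 million.
Broad rate = 13.44 / 148.06 = 9.08%.
Headline unemployment rate = 7.16 / 146.90 = 4.87%.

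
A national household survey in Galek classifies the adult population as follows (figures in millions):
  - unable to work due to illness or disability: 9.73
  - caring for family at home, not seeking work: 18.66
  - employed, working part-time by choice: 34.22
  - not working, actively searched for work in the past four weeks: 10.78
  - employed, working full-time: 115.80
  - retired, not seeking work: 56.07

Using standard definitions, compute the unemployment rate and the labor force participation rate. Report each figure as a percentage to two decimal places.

Employed = 34.22 + 115.80 = 150.02 million.
Unemployed = 10.78 million.
Labor force = 150.02 + 10.78 = 160.80 million.
Not in labor force = 9.73 + 18.66 + 56.07 = 84.46 million (those not working and not actively searching are outside the labor force).
Civilian working-age population = 160.80 + 84.46 = 245.26 million.
Unemployment rate = 10.78 / 160.80 = 6.70%.
Labor force participation rate = 160.80 / 245.26 = 65.56%.

Unemployment rate ≈ 6.70%; labor force participation rate ≈ 65.56%.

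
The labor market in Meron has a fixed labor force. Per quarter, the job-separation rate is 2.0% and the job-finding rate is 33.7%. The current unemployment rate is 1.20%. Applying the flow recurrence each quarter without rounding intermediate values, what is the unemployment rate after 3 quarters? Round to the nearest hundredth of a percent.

Unemployment rate after three quarters ≈ 4.43%.

With a fixed labor force, u_{t+1} = u_t + s·(1−u_t) − f·u_t = u_t·(1−s−f) + s.
Here 1−s−f = 0.643 and s = 0.020.
u_1 = 0.012000 × 0.643 + 0.020 = 0.027716.
u_2 = 0.027716 × 0.643 + 0.020 = 0.037821.
u_3 = 0.037821 × 0.643 + 0.020 = 0.044319.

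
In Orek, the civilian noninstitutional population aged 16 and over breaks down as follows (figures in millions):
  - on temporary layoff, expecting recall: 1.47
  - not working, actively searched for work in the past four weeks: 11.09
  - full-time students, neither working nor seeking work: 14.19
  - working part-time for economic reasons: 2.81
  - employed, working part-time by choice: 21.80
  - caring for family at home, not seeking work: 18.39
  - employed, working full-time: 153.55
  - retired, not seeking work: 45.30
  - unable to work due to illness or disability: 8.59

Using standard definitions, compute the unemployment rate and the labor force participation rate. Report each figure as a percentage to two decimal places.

Employed = 2.81 + 21.80 + 153.55 = 178.16 million (anyone who worked, including part-time for economic reasons, counts as employed).
Unemployed = 1.47 + 11.09 = 12.56 million (jobless and actively searching, or on temporary layoff).
Labor force = 178.16 + 12.56 = 190.72 million.
Not in labor force = 14.19 + 18.39 + 45.30 + 8.59 = 86.47 million (those not working and not actively searching are outside the labor force).
Civilian working-age population = 190.72 + 86.47 = 277.19 million.
Unemployment rate = 12.56 / 190.72 = 6.59%.
Labor force participation rate = 190.72 / 277.19 = 68.80%.

Unemployment rate ≈ 6.59%; labor force participation rate ≈ 68.80%.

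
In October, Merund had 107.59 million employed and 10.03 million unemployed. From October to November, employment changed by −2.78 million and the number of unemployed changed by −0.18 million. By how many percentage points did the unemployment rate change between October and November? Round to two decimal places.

October: labor force = 107.59 + 10.03 = 117.62; u = 10.03/117.62 = 8.53%.
November: labor force = 104.81 + 9.85 = 114.66; u = 9.85/114.66 = 8.59%.
Change = 8.59% − 8.53% = +0.06 pp.

The unemployment rate changed by +0.06 percentage points.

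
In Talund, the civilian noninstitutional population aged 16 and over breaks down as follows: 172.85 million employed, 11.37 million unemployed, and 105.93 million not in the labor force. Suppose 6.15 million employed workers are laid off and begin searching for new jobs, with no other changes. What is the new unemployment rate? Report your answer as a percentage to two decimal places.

Initially, labor force = 172.85 + 11.37 = 184.22 million, so u = 11.37/184.22 = 6.17%.
After the change, employed falls and unemployed rises by 6.15; labor force unchanged → E = 166.70, U = 17.52, labor force = 184.22 million.
New unemployment rate = 17.52 / 184.22 = 9.51%.

New unemployment rate ≈ 9.51%.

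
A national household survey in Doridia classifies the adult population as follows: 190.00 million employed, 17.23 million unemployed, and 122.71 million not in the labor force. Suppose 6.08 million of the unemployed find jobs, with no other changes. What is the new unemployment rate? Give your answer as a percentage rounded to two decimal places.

Initially, labor force = 190.00 + 17.23 = 207.23 million, so u = 17.23/207.23 = 8.31%.
After the change, unemployed falls and employed rises by 6.08; labor force unchanged → E = 196.08, U = 11.15, labor force = 207.23 million.
New unemployment rate = 11.15 / 207.23 = 5.38%.

New unemployment rate ≈ 5.38%.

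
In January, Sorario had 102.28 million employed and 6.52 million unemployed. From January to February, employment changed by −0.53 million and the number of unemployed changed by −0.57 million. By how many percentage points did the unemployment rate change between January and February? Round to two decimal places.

January: labor force = 102.28 + 6.52 = 108.80; u = 6.52/108.80 = 5.99%.
February: labor force = 101.75 + 5.95 = 107.70; u = 5.95/107.70 = 5.52%.
Change = 5.52% − 5.99% = −0.47 pp.

The unemployment rate changed by −0.47 percentage points.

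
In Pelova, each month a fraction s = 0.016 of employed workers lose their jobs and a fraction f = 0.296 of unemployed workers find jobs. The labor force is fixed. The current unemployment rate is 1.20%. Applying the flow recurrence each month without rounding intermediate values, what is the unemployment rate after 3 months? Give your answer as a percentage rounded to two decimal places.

With a fixed labor force, u_{t+1} = u_t + s·(1−u_t) − f·u_t = u_t·(1−s−f) + s.
Here 1−s−f = 0.688 and s = 0.016.
u_1 = 0.012000 × 0.688 + 0.016 = 0.024256.
u_2 = 0.024256 × 0.688 + 0.016 = 0.032688.
u_3 = 0.032688 × 0.688 + 0.016 = 0.038489.

Unemployment rate after three months ≈ 3.85%.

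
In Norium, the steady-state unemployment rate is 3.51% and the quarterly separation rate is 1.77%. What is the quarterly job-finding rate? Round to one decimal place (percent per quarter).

Job-finding rate ≈ 48.7% per quarter.

From u* = s/(s+f): f = s·(1−u)/u.
f = 1.77 × (1 − 0.0351) / 0.0351 = 1.7079 / 0.0351 ≈ 48.7% per quarter.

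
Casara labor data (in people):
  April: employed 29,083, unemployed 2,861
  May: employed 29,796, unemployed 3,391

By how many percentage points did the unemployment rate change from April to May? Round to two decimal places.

The unemployment rate changed by +1.26 percentage points.

April: labor force = 29,083 + 2,861 = 31,944; u = 2,861/31,944 = 8.96%.
May: labor force = 29,796 + 3,391 = 33,187; u = 3,391/33,187 = 10.22%.
Change = 10.22% − 8.96% = +1.26 pp.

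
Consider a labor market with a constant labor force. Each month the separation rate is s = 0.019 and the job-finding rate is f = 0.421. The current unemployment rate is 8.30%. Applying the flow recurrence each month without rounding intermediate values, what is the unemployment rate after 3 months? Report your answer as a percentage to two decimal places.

With a fixed labor force, u_{t+1} = u_t + s·(1−u_t) − f·u_t = u_t·(1−s−f) + s.
Here 1−s−f = 0.560 and s = 0.019.
u_1 = 0.083000 × 0.560 + 0.019 = 0.065480.
u_2 = 0.065480 × 0.560 + 0.019 = 0.055669.
u_3 = 0.055669 × 0.560 + 0.019 = 0.050175.

Unemployment rate after three months ≈ 5.02%.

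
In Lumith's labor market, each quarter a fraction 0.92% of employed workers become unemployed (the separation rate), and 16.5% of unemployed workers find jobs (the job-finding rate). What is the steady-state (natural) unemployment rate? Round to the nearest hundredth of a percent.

At steady state the flows balance: s·E = f·U, so U/(E+U) = s/(s+f).
u* = 0.92 / (0.92 + 16.5) = 0.92 / 17.42 = 5.28%.

Steady-state unemployment rate ≈ 5.28%.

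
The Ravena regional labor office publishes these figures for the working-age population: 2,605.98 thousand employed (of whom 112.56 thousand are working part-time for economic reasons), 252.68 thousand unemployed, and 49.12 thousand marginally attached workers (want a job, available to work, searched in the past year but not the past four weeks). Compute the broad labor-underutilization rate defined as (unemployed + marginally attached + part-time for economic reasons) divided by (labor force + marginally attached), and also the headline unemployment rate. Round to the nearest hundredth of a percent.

Labor force = 2,605.98 + 252.68 = 2,858.66 thousand.
Numerator = 252.68 + 49.12 + 112.56 = 414.36 thousand.
Denominator = 2,858.66 + 49.12 = 2,907.78 thousand.
Broad rate = 414.36 / 2,907.78 = 14.25%.
Headline unemployment rate = 252.68 / 2,858.66 = 8.84%.

Broad underutilization rate ≈ 14.25%; headline unemployment rate ≈ 8.84%.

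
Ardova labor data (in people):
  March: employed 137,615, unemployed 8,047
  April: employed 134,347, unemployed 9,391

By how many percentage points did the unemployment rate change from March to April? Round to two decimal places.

March: labor force = 137,615 + 8,047 = 145,662; u = 8,047/145,662 = 5.52%.
April: labor force = 134,347 + 9,391 = 143,738; u = 9,391/143,738 = 6.53%.
Change = 6.53% − 5.52% = +1.01 pp.

The unemployment rate changed by +1.01 percentage points.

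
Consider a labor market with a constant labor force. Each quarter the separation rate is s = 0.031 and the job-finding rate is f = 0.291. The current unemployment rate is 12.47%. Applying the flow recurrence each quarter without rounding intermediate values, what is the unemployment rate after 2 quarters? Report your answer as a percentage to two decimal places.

Unemployment rate after two quarters ≈ 10.93%.

With a fixed labor force, u_{t+1} = u_t + s·(1−u_t) − f·u_t = u_t·(1−s−f) + s.
Here 1−s−f = 0.678 and s = 0.031.
u_1 = 0.124700 × 0.678 + 0.031 = 0.115547.
u_2 = 0.115547 × 0.678 + 0.031 = 0.109341.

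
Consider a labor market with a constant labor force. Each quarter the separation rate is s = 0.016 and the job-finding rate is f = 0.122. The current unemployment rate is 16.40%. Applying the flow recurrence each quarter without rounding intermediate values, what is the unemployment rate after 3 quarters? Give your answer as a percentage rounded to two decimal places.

Unemployment rate after three quarters ≈ 14.67%.

With a fixed labor force, u_{t+1} = u_t + s·(1−u_t) − f·u_t = u_t·(1−s−f) + s.
Here 1−s−f = 0.862 and s = 0.016.
u_1 = 0.164000 × 0.862 + 0.016 = 0.157368.
u_2 = 0.157368 × 0.862 + 0.016 = 0.151651.
u_3 = 0.151651 × 0.862 + 0.016 = 0.146723.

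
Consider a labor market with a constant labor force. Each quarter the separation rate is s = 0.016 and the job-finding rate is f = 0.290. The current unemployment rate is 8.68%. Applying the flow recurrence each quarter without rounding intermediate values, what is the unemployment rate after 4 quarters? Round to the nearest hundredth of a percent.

With a fixed labor force, u_{t+1} = u_t + s·(1−u_t) − f·u_t = u_t·(1−s−f) + s.
Here 1−s−f = 0.694 and s = 0.016.
u_1 = 0.086800 × 0.694 + 0.016 = 0.076239.
u_2 = 0.076239 × 0.694 + 0.016 = 0.068910.
u_3 = 0.068910 × 0.694 + 0.016 = 0.063824.
u_4 = 0.063824 × 0.694 + 0.016 = 0.060294.

Unemployment rate after four quarters ≈ 6.03%.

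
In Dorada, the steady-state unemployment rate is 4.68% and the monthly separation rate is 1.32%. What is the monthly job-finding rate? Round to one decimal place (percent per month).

Job-finding rate ≈ 26.9% per month.

From u* = s/(s+f): f = s·(1−u)/u.
f = 1.32 × (1 − 0.0468) / 0.0468 = 1.2582 / 0.0468 ≈ 26.9% per month.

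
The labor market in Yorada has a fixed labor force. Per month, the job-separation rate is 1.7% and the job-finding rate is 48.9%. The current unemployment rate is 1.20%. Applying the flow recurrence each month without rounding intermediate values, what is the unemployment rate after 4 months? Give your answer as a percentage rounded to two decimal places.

With a fixed labor force, u_{t+1} = u_t + s·(1−u_t) − f·u_t = u_t·(1−s−f) + s.
Here 1−s−f = 0.494 and s = 0.017.
u_1 = 0.012000 × 0.494 + 0.017 = 0.022928.
u_2 = 0.022928 × 0.494 + 0.017 = 0.028326.
u_3 = 0.028326 × 0.494 + 0.017 = 0.030993.
u_4 = 0.030993 × 0.494 + 0.017 = 0.032311.

Unemployment rate after four months ≈ 3.23%.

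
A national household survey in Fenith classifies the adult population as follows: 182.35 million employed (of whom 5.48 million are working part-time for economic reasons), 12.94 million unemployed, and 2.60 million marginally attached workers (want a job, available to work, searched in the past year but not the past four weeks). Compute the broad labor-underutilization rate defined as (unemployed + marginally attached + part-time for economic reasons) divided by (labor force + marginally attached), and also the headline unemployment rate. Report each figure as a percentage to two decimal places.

Broad underutilization rate ≈ 10.62%; headline unemployment rate ≈ 6.63%.

Labor force = 182.35 + 12.94 = 195.29 million.
Numerator = 12.94 + 2.60 + 5.48 = 21.02 million.
Denominator = 195.29 + 2.60 = 197.89 million.
Broad rate = 21.02 / 197.89 = 10.62%.
Headline unemployment rate = 12.94 / 195.29 = 6.63%.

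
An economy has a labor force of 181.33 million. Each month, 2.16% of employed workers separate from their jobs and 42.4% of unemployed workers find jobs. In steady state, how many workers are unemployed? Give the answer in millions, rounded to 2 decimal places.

Steady-state unemployment rate u* = s/(s+f) = 2.16/(2.16+42.4) = 0.048474.
Unemployed = u* × labor force = 0.048474 × 181.33 ≈ 8.79 million.

About 8.79 million are unemployed in steady state.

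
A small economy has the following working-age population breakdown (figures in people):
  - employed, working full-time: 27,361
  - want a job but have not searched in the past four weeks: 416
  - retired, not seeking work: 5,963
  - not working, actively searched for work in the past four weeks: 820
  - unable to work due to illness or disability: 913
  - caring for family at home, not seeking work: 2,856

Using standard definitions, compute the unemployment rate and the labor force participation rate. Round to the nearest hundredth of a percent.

Employed = 27,361.
Unemployed = 820.
Labor force = 27,361 + 820 = 28,181.
Not in labor force = 416 + 5,963 + 913 + 2,856 = 10,148 (those not working and not actively searching are outside the labor force — including those who want a job but have given up searching).
Civilian working-age population = 28,181 + 10,148 = 38,329.
Unemployment rate = 820 / 28,181 = 2.91%.
Labor force participation rate = 28,181 / 38,329 = 73.52%.

Unemployment rate ≈ 2.91%; labor force participation rate ≈ 73.52%.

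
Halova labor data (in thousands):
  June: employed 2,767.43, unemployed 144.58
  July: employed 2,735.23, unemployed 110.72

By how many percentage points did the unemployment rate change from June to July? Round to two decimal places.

June: labor force = 2,767.43 + 144.58 = 2,912.01; u = 144.58/2,912.01 = 4.96%.
July: labor force = 2,735.23 + 110.72 = 2,845.95; u = 110.72/2,845.95 = 3.89%.
Change = 3.89% − 4.96% = −1.07 pp.

The unemployment rate changed by −1.07 percentage points.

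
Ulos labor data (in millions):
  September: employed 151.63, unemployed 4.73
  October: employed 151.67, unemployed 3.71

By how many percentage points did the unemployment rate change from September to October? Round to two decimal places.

The unemployment rate changed by −0.64 percentage points.

September: labor force = 151.63 + 4.73 = 156.36; u = 4.73/156.36 = 3.03%.
October: labor force = 151.67 + 3.71 = 155.38; u = 3.71/155.38 = 2.39%.
Change = 2.39% − 3.03% = −0.64 pp.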